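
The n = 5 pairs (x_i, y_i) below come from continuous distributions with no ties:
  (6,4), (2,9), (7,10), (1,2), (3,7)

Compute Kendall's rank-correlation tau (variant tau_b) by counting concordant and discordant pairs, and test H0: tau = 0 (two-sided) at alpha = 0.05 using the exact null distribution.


Step 1: Enumerate the 10 unordered pairs (i,j) with i<j and classify each by sign(x_j-x_i) * sign(y_j-y_i).
  (1,2):dx=-4,dy=+5->D; (1,3):dx=+1,dy=+6->C; (1,4):dx=-5,dy=-2->C; (1,5):dx=-3,dy=+3->D
  (2,3):dx=+5,dy=+1->C; (2,4):dx=-1,dy=-7->C; (2,5):dx=+1,dy=-2->D; (3,4):dx=-6,dy=-8->C
  (3,5):dx=-4,dy=-3->C; (4,5):dx=+2,dy=+5->C
Step 2: C = 7, D = 3, total pairs = 10.
Step 3: tau = (C - D)/(n(n-1)/2) = (7 - 3)/10 = 0.400000.
Step 4: Exact two-sided p-value (enumerate n! = 120 permutations of y under H0): p = 0.483333.
Step 5: alpha = 0.05. fail to reject H0.

tau_b = 0.4000 (C=7, D=3), p = 0.483333, fail to reject H0.


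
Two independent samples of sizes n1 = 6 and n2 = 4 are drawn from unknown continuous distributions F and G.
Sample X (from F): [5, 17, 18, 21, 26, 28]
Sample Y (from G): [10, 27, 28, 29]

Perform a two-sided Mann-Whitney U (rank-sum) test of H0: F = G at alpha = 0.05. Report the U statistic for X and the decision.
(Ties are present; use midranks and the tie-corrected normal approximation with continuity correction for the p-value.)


Step 1: Combine and sort all 10 observations; assign midranks.
sorted (value, group): (5,X), (10,Y), (17,X), (18,X), (21,X), (26,X), (27,Y), (28,X), (28,Y), (29,Y)
ranks: 5->1, 10->2, 17->3, 18->4, 21->5, 26->6, 27->7, 28->8.5, 28->8.5, 29->10
Step 2: Rank sum for X: R1 = 1 + 3 + 4 + 5 + 6 + 8.5 = 27.5.
Step 3: U_X = R1 - n1(n1+1)/2 = 27.5 - 6*7/2 = 27.5 - 21 = 6.5.
       U_Y = n1*n2 - U_X = 24 - 6.5 = 17.5.
Step 4: Ties are present, so use the tie-corrected normal approximation (with continuity correction) for the p-value.
Step 5: p-value = 0.284958; compare to alpha = 0.05. fail to reject H0.

U_X = 6.5, p = 0.284958, fail to reject H0 at alpha = 0.05.


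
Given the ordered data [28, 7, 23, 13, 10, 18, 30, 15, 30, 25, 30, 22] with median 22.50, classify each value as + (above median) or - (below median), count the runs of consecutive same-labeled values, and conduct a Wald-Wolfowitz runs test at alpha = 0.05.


Step 1: Compute median = 22.50; label A = above, B = below.
Labels in order: ABABBBABAAAB  (n_A = 6, n_B = 6)
Step 2: Count runs R = 8.
Step 3: Under H0 (random ordering), E[R] = 2*n_A*n_B/(n_A+n_B) + 1 = 2*6*6/12 + 1 = 7.0000.
        Var[R] = 2*n_A*n_B*(2*n_A*n_B - n_A - n_B) / ((n_A+n_B)^2 * (n_A+n_B-1)) = 4320/1584 = 2.7273.
        SD[R] = 1.6514.
Step 4: Continuity-corrected z = (R - 0.5 - E[R]) / SD[R] = (8 - 0.5 - 7.0000) / 1.6514 = 0.3028.
Step 5: Two-sided p-value via normal approximation = 2*(1 - Phi(|z|)) = 0.762069.
Step 6: alpha = 0.05. fail to reject H0.

R = 8, z = 0.3028, p = 0.762069, fail to reject H0.


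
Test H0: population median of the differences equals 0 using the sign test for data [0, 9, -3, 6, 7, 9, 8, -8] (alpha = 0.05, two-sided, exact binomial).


Step 1: Discard zero differences. Original n = 8; n_eff = number of nonzero differences = 7.
Nonzero differences (with sign): +9, -3, +6, +7, +9, +8, -8
Step 2: Count signs: positive = 5, negative = 2.
Step 3: Under H0: P(positive) = 0.5, so the number of positives S ~ Bin(7, 0.5).
Step 4: Two-sided exact p-value = sum of Bin(7,0.5) probabilities at or below the observed probability = 0.453125.
Step 5: alpha = 0.05. fail to reject H0.

n_eff = 7, pos = 5, neg = 2, p = 0.453125, fail to reject H0.


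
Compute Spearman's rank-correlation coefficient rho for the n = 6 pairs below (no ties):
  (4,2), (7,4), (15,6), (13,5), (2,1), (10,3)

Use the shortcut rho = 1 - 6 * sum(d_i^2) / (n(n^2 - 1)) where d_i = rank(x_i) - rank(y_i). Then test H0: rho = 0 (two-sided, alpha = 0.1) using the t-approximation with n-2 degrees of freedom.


Step 1: Rank x and y separately (midranks; no ties here).
rank(x): 4->2, 7->3, 15->6, 13->5, 2->1, 10->4
rank(y): 2->2, 4->4, 6->6, 5->5, 1->1, 3->3
Step 2: d_i = R_x(i) - R_y(i); compute d_i^2.
  (2-2)^2=0, (3-4)^2=1, (6-6)^2=0, (5-5)^2=0, (1-1)^2=0, (4-3)^2=1
sum(d^2) = 2.
Step 3: rho = 1 - 6*2 / (6*(6^2 - 1)) = 1 - 12/210 = 0.942857.
Step 4: Under H0, t = rho * sqrt((n-2)/(1-rho^2)) = 5.6595 ~ t(4).
Step 5: Two-sided p-value from the t-distribution with 4 df = 0.004805.
Step 6: alpha = 0.1. reject H0.

rho = 0.9429, p = 0.004805, reject H0 at alpha = 0.1.


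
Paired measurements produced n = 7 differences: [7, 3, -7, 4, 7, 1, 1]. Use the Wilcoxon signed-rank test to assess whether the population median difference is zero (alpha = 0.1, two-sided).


Step 1: Drop any zero differences (none here) and take |d_i|.
|d| = [7, 3, 7, 4, 7, 1, 1]
Step 2: Midrank |d_i| (ties get averaged ranks).
ranks: |7|->6, |3|->3, |7|->6, |4|->4, |7|->6, |1|->1.5, |1|->1.5
Step 3: Attach original signs; sum ranks with positive sign and with negative sign.
W+ = 6 + 3 + 4 + 6 + 1.5 + 1.5 = 22
W- = 6 = 6
(Check: W+ + W- = 28 should equal n(n+1)/2 = 28.)
Step 4: Test statistic W = min(W+, W-) = 6.
Step 5: Ties in |d|, so use the tie-corrected normal approximation.
        E[W] = n(n+1)/4 = 7*8/4 = 14.
        Tie groups: |d|=1 (t=2), |d|=7 (t=3); sum(t^3 - t) = 30.
        Var[W] = n(n+1)(2n+1)/24 - sum(t^3-t)/48 = 840/24 - 30/48 = 34.375.
        z = (W - E[W]) / sqrt(Var[W]) = (6 - 14) / 5.8630 = -1.3645.
        Two-sided p = 2*Phi(z) = 0.172415.
Step 6: alpha = 0.1. fail to reject H0.

W+ = 22, W- = 6, W = min = 6, p = 0.172415, fail to reject H0.


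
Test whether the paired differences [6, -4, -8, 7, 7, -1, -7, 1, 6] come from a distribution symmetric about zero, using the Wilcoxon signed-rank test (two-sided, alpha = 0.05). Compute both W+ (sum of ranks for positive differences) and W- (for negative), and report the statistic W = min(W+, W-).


Step 1: Drop any zero differences (none here) and take |d_i|.
|d| = [6, 4, 8, 7, 7, 1, 7, 1, 6]
Step 2: Midrank |d_i| (ties get averaged ranks).
ranks: |6|->4.5, |4|->3, |8|->9, |7|->7, |7|->7, |1|->1.5, |7|->7, |1|->1.5, |6|->4.5
Step 3: Attach original signs; sum ranks with positive sign and with negative sign.
W+ = 4.5 + 7 + 7 + 1.5 + 4.5 = 24.5
W- = 3 + 9 + 1.5 + 7 = 20.5
(Check: W+ + W- = 45 should equal n(n+1)/2 = 45.)
Step 4: Test statistic W = min(W+, W-) = 20.5.
Step 5: Ties in |d|, so use the tie-corrected normal approximation.
        E[W] = n(n+1)/4 = 9*10/4 = 22.5.
        Tie groups: |d|=1 (t=2), |d|=6 (t=2), |d|=7 (t=3); sum(t^3 - t) = 36.
        Var[W] = n(n+1)(2n+1)/24 - sum(t^3-t)/48 = 1710/24 - 36/48 = 70.5.
        z = (W - E[W]) / sqrt(Var[W]) = (20.5 - 22.5) / 8.3964 = -0.2382.
        Two-sided p = 2*Phi(z) = 0.811729.
Step 6: alpha = 0.05. fail to reject H0.

W+ = 24.5, W- = 20.5, W = min = 20.5, p = 0.811729, fail to reject H0.


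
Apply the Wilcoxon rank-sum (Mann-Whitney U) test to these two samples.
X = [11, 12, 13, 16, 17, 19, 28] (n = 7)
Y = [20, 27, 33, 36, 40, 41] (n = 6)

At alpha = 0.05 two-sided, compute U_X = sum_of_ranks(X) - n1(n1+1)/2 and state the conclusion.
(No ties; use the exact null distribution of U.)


Step 1: Combine and sort all 13 observations; assign midranks.
sorted (value, group): (11,X), (12,X), (13,X), (16,X), (17,X), (19,X), (20,Y), (27,Y), (28,X), (33,Y), (36,Y), (40,Y), (41,Y)
ranks: 11->1, 12->2, 13->3, 16->4, 17->5, 19->6, 20->7, 27->8, 28->9, 33->10, 36->11, 40->12, 41->13
Step 2: Rank sum for X: R1 = 1 + 2 + 3 + 4 + 5 + 6 + 9 = 30.
Step 3: U_X = R1 - n1(n1+1)/2 = 30 - 7*8/2 = 30 - 28 = 2.
       U_Y = n1*n2 - U_X = 42 - 2 = 40.
Step 4: No ties, so the exact null distribution of U (based on enumerating the C(13,7) = 1716 equally likely rank assignments) gives the two-sided p-value.
Step 5: p-value = 0.004662; compare to alpha = 0.05. reject H0.

U_X = 2, p = 0.004662, reject H0 at alpha = 0.05.


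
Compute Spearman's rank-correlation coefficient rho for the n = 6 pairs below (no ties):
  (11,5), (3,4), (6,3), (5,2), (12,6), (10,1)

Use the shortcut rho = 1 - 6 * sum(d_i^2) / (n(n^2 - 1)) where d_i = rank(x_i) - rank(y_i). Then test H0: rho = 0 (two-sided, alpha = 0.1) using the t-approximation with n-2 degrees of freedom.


Step 1: Rank x and y separately (midranks; no ties here).
rank(x): 11->5, 3->1, 6->3, 5->2, 12->6, 10->4
rank(y): 5->5, 4->4, 3->3, 2->2, 6->6, 1->1
Step 2: d_i = R_x(i) - R_y(i); compute d_i^2.
  (5-5)^2=0, (1-4)^2=9, (3-3)^2=0, (2-2)^2=0, (6-6)^2=0, (4-1)^2=9
sum(d^2) = 18.
Step 3: rho = 1 - 6*18 / (6*(6^2 - 1)) = 1 - 108/210 = 0.485714.
Step 4: Under H0, t = rho * sqrt((n-2)/(1-rho^2)) = 1.1113 ~ t(4).
Step 5: Two-sided p-value from the t-distribution with 4 df = 0.328723.
Step 6: alpha = 0.1. fail to reject H0.

rho = 0.4857, p = 0.328723, fail to reject H0 at alpha = 0.1.


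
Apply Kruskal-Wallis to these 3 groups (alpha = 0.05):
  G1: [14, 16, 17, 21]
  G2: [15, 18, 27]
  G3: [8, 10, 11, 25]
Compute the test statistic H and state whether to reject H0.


Step 1: Combine all N = 11 observations and assign midranks.
sorted (value, group, rank): (8,G3,1), (10,G3,2), (11,G3,3), (14,G1,4), (15,G2,5), (16,G1,6), (17,G1,7), (18,G2,8), (21,G1,9), (25,G3,10), (27,G2,11)
Step 2: Sum ranks within each group.
R_1 = 26 (n_1 = 4)
R_2 = 24 (n_2 = 3)
R_3 = 16 (n_3 = 4)
Step 3: H = 12/(N(N+1)) * sum(R_i^2/n_i) - 3(N+1)
     = 12/(11*12) * (26^2/4 + 24^2/3 + 16^2/4) - 3*12
     = 0.090909 * 425 - 36
     = 2.636364.
Step 4: No ties, so H is used without correction.
Step 5: Under H0, H ~ chi^2(2); p-value = 0.267621.
Step 6: alpha = 0.05. fail to reject H0.

H = 2.6364, df = 2, p = 0.267621, fail to reject H0.


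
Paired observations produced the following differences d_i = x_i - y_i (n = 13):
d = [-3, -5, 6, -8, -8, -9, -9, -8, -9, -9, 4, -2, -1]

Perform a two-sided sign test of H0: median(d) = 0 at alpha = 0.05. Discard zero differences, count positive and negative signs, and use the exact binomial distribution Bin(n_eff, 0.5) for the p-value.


Step 1: Discard zero differences. Original n = 13; n_eff = number of nonzero differences = 13.
Nonzero differences (with sign): -3, -5, +6, -8, -8, -9, -9, -8, -9, -9, +4, -2, -1
Step 2: Count signs: positive = 2, negative = 11.
Step 3: Under H0: P(positive) = 0.5, so the number of positives S ~ Bin(13, 0.5).
Step 4: Two-sided exact p-value = sum of Bin(13,0.5) probabilities at or below the observed probability = 0.022461.
Step 5: alpha = 0.05. reject H0.

n_eff = 13, pos = 2, neg = 11, p = 0.022461, reject H0.


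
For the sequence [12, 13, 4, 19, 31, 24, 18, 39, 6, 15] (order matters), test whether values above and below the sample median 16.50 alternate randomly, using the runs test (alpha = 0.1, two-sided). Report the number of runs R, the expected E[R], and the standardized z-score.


Step 1: Compute median = 16.50; label A = above, B = below.
Labels in order: BBBAAAAABB  (n_A = 5, n_B = 5)
Step 2: Count runs R = 3.
Step 3: Under H0 (random ordering), E[R] = 2*n_A*n_B/(n_A+n_B) + 1 = 2*5*5/10 + 1 = 6.0000.
        Var[R] = 2*n_A*n_B*(2*n_A*n_B - n_A - n_B) / ((n_A+n_B)^2 * (n_A+n_B-1)) = 2000/900 = 2.2222.
        SD[R] = 1.4907.
Step 4: Continuity-corrected z = (R + 0.5 - E[R]) / SD[R] = (3 + 0.5 - 6.0000) / 1.4907 = -1.6771.
Step 5: Two-sided p-value via normal approximation = 2*(1 - Phi(|z|)) = 0.093533.
Step 6: alpha = 0.1. reject H0.

R = 3, z = -1.6771, p = 0.093533, reject H0.


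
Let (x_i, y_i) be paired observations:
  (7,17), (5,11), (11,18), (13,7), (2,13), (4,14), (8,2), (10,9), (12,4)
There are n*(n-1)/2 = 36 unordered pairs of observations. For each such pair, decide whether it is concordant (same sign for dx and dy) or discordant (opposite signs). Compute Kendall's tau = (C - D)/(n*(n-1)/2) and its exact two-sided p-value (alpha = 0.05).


Step 1: Enumerate the 36 unordered pairs (i,j) with i<j and classify each by sign(x_j-x_i) * sign(y_j-y_i).
  (1,2):dx=-2,dy=-6->C; (1,3):dx=+4,dy=+1->C; (1,4):dx=+6,dy=-10->D; (1,5):dx=-5,dy=-4->C
  (1,6):dx=-3,dy=-3->C; (1,7):dx=+1,dy=-15->D; (1,8):dx=+3,dy=-8->D; (1,9):dx=+5,dy=-13->D
  (2,3):dx=+6,dy=+7->C; (2,4):dx=+8,dy=-4->D; (2,5):dx=-3,dy=+2->D; (2,6):dx=-1,dy=+3->D
  (2,7):dx=+3,dy=-9->D; (2,8):dx=+5,dy=-2->D; (2,9):dx=+7,dy=-7->D; (3,4):dx=+2,dy=-11->D
  (3,5):dx=-9,dy=-5->C; (3,6):dx=-7,dy=-4->C; (3,7):dx=-3,dy=-16->C; (3,8):dx=-1,dy=-9->C
  (3,9):dx=+1,dy=-14->D; (4,5):dx=-11,dy=+6->D; (4,6):dx=-9,dy=+7->D; (4,7):dx=-5,dy=-5->C
  (4,8):dx=-3,dy=+2->D; (4,9):dx=-1,dy=-3->C; (5,6):dx=+2,dy=+1->C; (5,7):dx=+6,dy=-11->D
  (5,8):dx=+8,dy=-4->D; (5,9):dx=+10,dy=-9->D; (6,7):dx=+4,dy=-12->D; (6,8):dx=+6,dy=-5->D
  (6,9):dx=+8,dy=-10->D; (7,8):dx=+2,dy=+7->C; (7,9):dx=+4,dy=+2->C; (8,9):dx=+2,dy=-5->D
Step 2: C = 14, D = 22, total pairs = 36.
Step 3: tau = (C - D)/(n(n-1)/2) = (14 - 22)/36 = -0.222222.
Step 4: Exact two-sided p-value (enumerate n! = 362880 permutations of y under H0): p = 0.476709.
Step 5: alpha = 0.05. fail to reject H0.

tau_b = -0.2222 (C=14, D=22), p = 0.476709, fail to reject H0.


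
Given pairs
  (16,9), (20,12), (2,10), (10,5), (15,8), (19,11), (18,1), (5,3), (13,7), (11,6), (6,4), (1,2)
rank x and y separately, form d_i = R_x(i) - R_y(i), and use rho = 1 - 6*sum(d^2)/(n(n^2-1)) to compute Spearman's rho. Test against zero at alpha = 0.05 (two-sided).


Step 1: Rank x and y separately (midranks; no ties here).
rank(x): 16->9, 20->12, 2->2, 10->5, 15->8, 19->11, 18->10, 5->3, 13->7, 11->6, 6->4, 1->1
rank(y): 9->9, 12->12, 10->10, 5->5, 8->8, 11->11, 1->1, 3->3, 7->7, 6->6, 4->4, 2->2
Step 2: d_i = R_x(i) - R_y(i); compute d_i^2.
  (9-9)^2=0, (12-12)^2=0, (2-10)^2=64, (5-5)^2=0, (8-8)^2=0, (11-11)^2=0, (10-1)^2=81, (3-3)^2=0, (7-7)^2=0, (6-6)^2=0, (4-4)^2=0, (1-2)^2=1
sum(d^2) = 146.
Step 3: rho = 1 - 6*146 / (12*(12^2 - 1)) = 1 - 876/1716 = 0.489510.
Step 4: Under H0, t = rho * sqrt((n-2)/(1-rho^2)) = 1.7752 ~ t(10).
Step 5: Two-sided p-value from the t-distribution with 10 df = 0.106252.
Step 6: alpha = 0.05. fail to reject H0.

rho = 0.4895, p = 0.106252, fail to reject H0 at alpha = 0.05.


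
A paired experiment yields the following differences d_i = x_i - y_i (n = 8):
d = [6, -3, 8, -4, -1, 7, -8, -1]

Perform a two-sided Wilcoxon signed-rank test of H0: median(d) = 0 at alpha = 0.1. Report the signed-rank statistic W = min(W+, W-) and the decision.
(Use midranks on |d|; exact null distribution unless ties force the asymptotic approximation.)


Step 1: Drop any zero differences (none here) and take |d_i|.
|d| = [6, 3, 8, 4, 1, 7, 8, 1]
Step 2: Midrank |d_i| (ties get averaged ranks).
ranks: |6|->5, |3|->3, |8|->7.5, |4|->4, |1|->1.5, |7|->6, |8|->7.5, |1|->1.5
Step 3: Attach original signs; sum ranks with positive sign and with negative sign.
W+ = 5 + 7.5 + 6 = 18.5
W- = 3 + 4 + 1.5 + 7.5 + 1.5 = 17.5
(Check: W+ + W- = 36 should equal n(n+1)/2 = 36.)
Step 4: Test statistic W = min(W+, W-) = 17.5.
Step 5: Ties in |d|, so use the tie-corrected normal approximation.
        E[W] = n(n+1)/4 = 8*9/4 = 18.
        Tie groups: |d|=1 (t=2), |d|=8 (t=2); sum(t^3 - t) = 12.
        Var[W] = n(n+1)(2n+1)/24 - sum(t^3-t)/48 = 1224/24 - 12/48 = 50.75.
        z = (W - E[W]) / sqrt(Var[W]) = (17.5 - 18) / 7.1239 = -0.0702.
        Two-sided p = 2*Phi(z) = 0.944045.
Step 6: alpha = 0.1. fail to reject H0.

W+ = 18.5, W- = 17.5, W = min = 17.5, p = 0.944045, fail to reject H0.


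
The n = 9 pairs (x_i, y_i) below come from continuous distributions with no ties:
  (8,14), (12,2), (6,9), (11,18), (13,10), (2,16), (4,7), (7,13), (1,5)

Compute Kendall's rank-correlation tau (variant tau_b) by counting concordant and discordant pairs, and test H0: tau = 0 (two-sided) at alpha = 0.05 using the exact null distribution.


Step 1: Enumerate the 36 unordered pairs (i,j) with i<j and classify each by sign(x_j-x_i) * sign(y_j-y_i).
  (1,2):dx=+4,dy=-12->D; (1,3):dx=-2,dy=-5->C; (1,4):dx=+3,dy=+4->C; (1,5):dx=+5,dy=-4->D
  (1,6):dx=-6,dy=+2->D; (1,7):dx=-4,dy=-7->C; (1,8):dx=-1,dy=-1->C; (1,9):dx=-7,dy=-9->C
  (2,3):dx=-6,dy=+7->D; (2,4):dx=-1,dy=+16->D; (2,5):dx=+1,dy=+8->C; (2,6):dx=-10,dy=+14->D
  (2,7):dx=-8,dy=+5->D; (2,8):dx=-5,dy=+11->D; (2,9):dx=-11,dy=+3->D; (3,4):dx=+5,dy=+9->C
  (3,5):dx=+7,dy=+1->C; (3,6):dx=-4,dy=+7->D; (3,7):dx=-2,dy=-2->C; (3,8):dx=+1,dy=+4->C
  (3,9):dx=-5,dy=-4->C; (4,5):dx=+2,dy=-8->D; (4,6):dx=-9,dy=-2->C; (4,7):dx=-7,dy=-11->C
  (4,8):dx=-4,dy=-5->C; (4,9):dx=-10,dy=-13->C; (5,6):dx=-11,dy=+6->D; (5,7):dx=-9,dy=-3->C
  (5,8):dx=-6,dy=+3->D; (5,9):dx=-12,dy=-5->C; (6,7):dx=+2,dy=-9->D; (6,8):dx=+5,dy=-3->D
  (6,9):dx=-1,dy=-11->C; (7,8):dx=+3,dy=+6->C; (7,9):dx=-3,dy=-2->C; (8,9):dx=-6,dy=-8->C
Step 2: C = 21, D = 15, total pairs = 36.
Step 3: tau = (C - D)/(n(n-1)/2) = (21 - 15)/36 = 0.166667.
Step 4: Exact two-sided p-value (enumerate n! = 362880 permutations of y under H0): p = 0.612202.
Step 5: alpha = 0.05. fail to reject H0.

tau_b = 0.1667 (C=21, D=15), p = 0.612202, fail to reject H0.


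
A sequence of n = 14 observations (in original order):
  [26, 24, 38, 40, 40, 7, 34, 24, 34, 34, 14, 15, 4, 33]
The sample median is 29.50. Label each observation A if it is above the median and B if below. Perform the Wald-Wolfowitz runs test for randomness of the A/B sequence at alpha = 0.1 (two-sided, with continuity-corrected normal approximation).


Step 1: Compute median = 29.50; label A = above, B = below.
Labels in order: BBAAABABAABBBA  (n_A = 7, n_B = 7)
Step 2: Count runs R = 8.
Step 3: Under H0 (random ordering), E[R] = 2*n_A*n_B/(n_A+n_B) + 1 = 2*7*7/14 + 1 = 8.0000.
        Var[R] = 2*n_A*n_B*(2*n_A*n_B - n_A - n_B) / ((n_A+n_B)^2 * (n_A+n_B-1)) = 8232/2548 = 3.2308.
        SD[R] = 1.7974.
Step 4: R = E[R], so z = 0 with no continuity correction.
Step 5: Two-sided p-value via normal approximation = 2*(1 - Phi(|z|)) = 1.000000.
Step 6: alpha = 0.1. fail to reject H0.

R = 8, z = 0.0000, p = 1.000000, fail to reject H0.


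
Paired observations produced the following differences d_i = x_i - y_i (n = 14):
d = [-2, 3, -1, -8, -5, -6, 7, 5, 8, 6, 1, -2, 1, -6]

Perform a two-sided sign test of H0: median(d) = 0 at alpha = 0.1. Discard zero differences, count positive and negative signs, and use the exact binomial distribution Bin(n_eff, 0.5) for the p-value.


Step 1: Discard zero differences. Original n = 14; n_eff = number of nonzero differences = 14.
Nonzero differences (with sign): -2, +3, -1, -8, -5, -6, +7, +5, +8, +6, +1, -2, +1, -6
Step 2: Count signs: positive = 7, negative = 7.
Step 3: Under H0: P(positive) = 0.5, so the number of positives S ~ Bin(14, 0.5).
Step 4: Two-sided exact p-value = sum of Bin(14,0.5) probabilities at or below the observed probability = 1.000000.
Step 5: alpha = 0.1. fail to reject H0.

n_eff = 14, pos = 7, neg = 7, p = 1.000000, fail to reject H0.


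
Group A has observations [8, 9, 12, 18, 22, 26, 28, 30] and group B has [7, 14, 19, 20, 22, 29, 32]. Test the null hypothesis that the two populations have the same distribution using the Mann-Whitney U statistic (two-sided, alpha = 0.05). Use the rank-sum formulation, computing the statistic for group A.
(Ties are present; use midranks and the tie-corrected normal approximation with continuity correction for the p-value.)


Step 1: Combine and sort all 15 observations; assign midranks.
sorted (value, group): (7,Y), (8,X), (9,X), (12,X), (14,Y), (18,X), (19,Y), (20,Y), (22,X), (22,Y), (26,X), (28,X), (29,Y), (30,X), (32,Y)
ranks: 7->1, 8->2, 9->3, 12->4, 14->5, 18->6, 19->7, 20->8, 22->9.5, 22->9.5, 26->11, 28->12, 29->13, 30->14, 32->15
Step 2: Rank sum for X: R1 = 2 + 3 + 4 + 6 + 9.5 + 11 + 12 + 14 = 61.5.
Step 3: U_X = R1 - n1(n1+1)/2 = 61.5 - 8*9/2 = 61.5 - 36 = 25.5.
       U_Y = n1*n2 - U_X = 56 - 25.5 = 30.5.
Step 4: Ties are present, so use the tie-corrected normal approximation (with continuity correction) for the p-value.
Step 5: p-value = 0.816801; compare to alpha = 0.05. fail to reject H0.

U_X = 25.5, p = 0.816801, fail to reject H0 at alpha = 0.05.


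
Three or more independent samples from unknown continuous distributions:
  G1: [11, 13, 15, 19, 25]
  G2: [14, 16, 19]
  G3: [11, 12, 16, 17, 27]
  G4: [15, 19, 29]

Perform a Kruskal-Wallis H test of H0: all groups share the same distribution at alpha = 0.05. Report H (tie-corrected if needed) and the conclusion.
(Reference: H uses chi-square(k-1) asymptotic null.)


Step 1: Combine all N = 16 observations and assign midranks.
sorted (value, group, rank): (11,G1,1.5), (11,G3,1.5), (12,G3,3), (13,G1,4), (14,G2,5), (15,G1,6.5), (15,G4,6.5), (16,G2,8.5), (16,G3,8.5), (17,G3,10), (19,G1,12), (19,G2,12), (19,G4,12), (25,G1,14), (27,G3,15), (29,G4,16)
Step 2: Sum ranks within each group.
R_1 = 38 (n_1 = 5)
R_2 = 25.5 (n_2 = 3)
R_3 = 38 (n_3 = 5)
R_4 = 34.5 (n_4 = 3)
Step 3: H = 12/(N(N+1)) * sum(R_i^2/n_i) - 3(N+1)
     = 12/(16*17) * (38^2/5 + 25.5^2/3 + 38^2/5 + 34.5^2/3) - 3*17
     = 0.044118 * 1191.1 - 51
     = 1.548529.
Step 4: Ties present; correction factor C = 1 - 42/(16^3 - 16) = 0.989706. Corrected H = 1.548529 / 0.989706 = 1.564636.
Step 5: Under H0, H ~ chi^2(3); p-value = 0.667435.
Step 6: alpha = 0.05. fail to reject H0.

H = 1.5646, df = 3, p = 0.667435, fail to reject H0.


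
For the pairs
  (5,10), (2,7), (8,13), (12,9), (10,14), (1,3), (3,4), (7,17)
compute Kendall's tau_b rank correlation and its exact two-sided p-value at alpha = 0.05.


Step 1: Enumerate the 28 unordered pairs (i,j) with i<j and classify each by sign(x_j-x_i) * sign(y_j-y_i).
  (1,2):dx=-3,dy=-3->C; (1,3):dx=+3,dy=+3->C; (1,4):dx=+7,dy=-1->D; (1,5):dx=+5,dy=+4->C
  (1,6):dx=-4,dy=-7->C; (1,7):dx=-2,dy=-6->C; (1,8):dx=+2,dy=+7->C; (2,3):dx=+6,dy=+6->C
  (2,4):dx=+10,dy=+2->C; (2,5):dx=+8,dy=+7->C; (2,6):dx=-1,dy=-4->C; (2,7):dx=+1,dy=-3->D
  (2,8):dx=+5,dy=+10->C; (3,4):dx=+4,dy=-4->D; (3,5):dx=+2,dy=+1->C; (3,6):dx=-7,dy=-10->C
  (3,7):dx=-5,dy=-9->C; (3,8):dx=-1,dy=+4->D; (4,5):dx=-2,dy=+5->D; (4,6):dx=-11,dy=-6->C
  (4,7):dx=-9,dy=-5->C; (4,8):dx=-5,dy=+8->D; (5,6):dx=-9,dy=-11->C; (5,7):dx=-7,dy=-10->C
  (5,8):dx=-3,dy=+3->D; (6,7):dx=+2,dy=+1->C; (6,8):dx=+6,dy=+14->C; (7,8):dx=+4,dy=+13->C
Step 2: C = 21, D = 7, total pairs = 28.
Step 3: tau = (C - D)/(n(n-1)/2) = (21 - 7)/28 = 0.500000.
Step 4: Exact two-sided p-value (enumerate n! = 40320 permutations of y under H0): p = 0.108681.
Step 5: alpha = 0.05. fail to reject H0.

tau_b = 0.5000 (C=21, D=7), p = 0.108681, fail to reject H0.


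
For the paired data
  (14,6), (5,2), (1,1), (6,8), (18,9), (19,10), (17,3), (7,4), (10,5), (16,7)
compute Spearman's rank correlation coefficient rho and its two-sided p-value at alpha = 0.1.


Step 1: Rank x and y separately (midranks; no ties here).
rank(x): 14->6, 5->2, 1->1, 6->3, 18->9, 19->10, 17->8, 7->4, 10->5, 16->7
rank(y): 6->6, 2->2, 1->1, 8->8, 9->9, 10->10, 3->3, 4->4, 5->5, 7->7
Step 2: d_i = R_x(i) - R_y(i); compute d_i^2.
  (6-6)^2=0, (2-2)^2=0, (1-1)^2=0, (3-8)^2=25, (9-9)^2=0, (10-10)^2=0, (8-3)^2=25, (4-4)^2=0, (5-5)^2=0, (7-7)^2=0
sum(d^2) = 50.
Step 3: rho = 1 - 6*50 / (10*(10^2 - 1)) = 1 - 300/990 = 0.696970.
Step 4: Under H0, t = rho * sqrt((n-2)/(1-rho^2)) = 2.7490 ~ t(8).
Step 5: Two-sided p-value from the t-distribution with 8 df = 0.025097.
Step 6: alpha = 0.1. reject H0.

rho = 0.6970, p = 0.025097, reject H0 at alpha = 0.1.


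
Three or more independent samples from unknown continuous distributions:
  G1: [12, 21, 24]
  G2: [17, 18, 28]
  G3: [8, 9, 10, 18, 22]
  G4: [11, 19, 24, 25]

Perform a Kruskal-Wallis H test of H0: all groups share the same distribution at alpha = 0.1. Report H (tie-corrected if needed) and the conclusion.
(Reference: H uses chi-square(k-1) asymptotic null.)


Step 1: Combine all N = 15 observations and assign midranks.
sorted (value, group, rank): (8,G3,1), (9,G3,2), (10,G3,3), (11,G4,4), (12,G1,5), (17,G2,6), (18,G2,7.5), (18,G3,7.5), (19,G4,9), (21,G1,10), (22,G3,11), (24,G1,12.5), (24,G4,12.5), (25,G4,14), (28,G2,15)
Step 2: Sum ranks within each group.
R_1 = 27.5 (n_1 = 3)
R_2 = 28.5 (n_2 = 3)
R_3 = 24.5 (n_3 = 5)
R_4 = 39.5 (n_4 = 4)
Step 3: H = 12/(N(N+1)) * sum(R_i^2/n_i) - 3(N+1)
     = 12/(15*16) * (27.5^2/3 + 28.5^2/3 + 24.5^2/5 + 39.5^2/4) - 3*16
     = 0.050000 * 1032.95 - 48
     = 3.647292.
Step 4: Ties present; correction factor C = 1 - 12/(15^3 - 15) = 0.996429. Corrected H = 3.647292 / 0.996429 = 3.660364.
Step 5: Under H0, H ~ chi^2(3); p-value = 0.300551.
Step 6: alpha = 0.1. fail to reject H0.

H = 3.6604, df = 3, p = 0.300551, fail to reject H0.


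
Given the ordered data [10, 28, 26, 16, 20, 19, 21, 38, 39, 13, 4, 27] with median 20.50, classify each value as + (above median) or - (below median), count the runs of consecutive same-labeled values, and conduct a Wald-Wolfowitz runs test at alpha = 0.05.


Step 1: Compute median = 20.50; label A = above, B = below.
Labels in order: BAABBBAAABBA  (n_A = 6, n_B = 6)
Step 2: Count runs R = 6.
Step 3: Under H0 (random ordering), E[R] = 2*n_A*n_B/(n_A+n_B) + 1 = 2*6*6/12 + 1 = 7.0000.
        Var[R] = 2*n_A*n_B*(2*n_A*n_B - n_A - n_B) / ((n_A+n_B)^2 * (n_A+n_B-1)) = 4320/1584 = 2.7273.
        SD[R] = 1.6514.
Step 4: Continuity-corrected z = (R + 0.5 - E[R]) / SD[R] = (6 + 0.5 - 7.0000) / 1.6514 = -0.3028.
Step 5: Two-sided p-value via normal approximation = 2*(1 - Phi(|z|)) = 0.762069.
Step 6: alpha = 0.05. fail to reject H0.

R = 6, z = -0.3028, p = 0.762069, fail to reject H0.


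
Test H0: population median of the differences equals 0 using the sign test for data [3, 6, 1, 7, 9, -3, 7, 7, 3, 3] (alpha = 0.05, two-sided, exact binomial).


Step 1: Discard zero differences. Original n = 10; n_eff = number of nonzero differences = 10.
Nonzero differences (with sign): +3, +6, +1, +7, +9, -3, +7, +7, +3, +3
Step 2: Count signs: positive = 9, negative = 1.
Step 3: Under H0: P(positive) = 0.5, so the number of positives S ~ Bin(10, 0.5).
Step 4: Two-sided exact p-value = sum of Bin(10,0.5) probabilities at or below the observed probability = 0.021484.
Step 5: alpha = 0.05. reject H0.

n_eff = 10, pos = 9, neg = 1, p = 0.021484, reject H0.


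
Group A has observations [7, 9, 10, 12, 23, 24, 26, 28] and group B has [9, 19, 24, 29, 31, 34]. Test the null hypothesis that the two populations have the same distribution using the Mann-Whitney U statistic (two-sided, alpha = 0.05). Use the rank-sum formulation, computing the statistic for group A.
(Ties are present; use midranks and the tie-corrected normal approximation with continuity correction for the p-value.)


Step 1: Combine and sort all 14 observations; assign midranks.
sorted (value, group): (7,X), (9,X), (9,Y), (10,X), (12,X), (19,Y), (23,X), (24,X), (24,Y), (26,X), (28,X), (29,Y), (31,Y), (34,Y)
ranks: 7->1, 9->2.5, 9->2.5, 10->4, 12->5, 19->6, 23->7, 24->8.5, 24->8.5, 26->10, 28->11, 29->12, 31->13, 34->14
Step 2: Rank sum for X: R1 = 1 + 2.5 + 4 + 5 + 7 + 8.5 + 10 + 11 = 49.
Step 3: U_X = R1 - n1(n1+1)/2 = 49 - 8*9/2 = 49 - 36 = 13.
       U_Y = n1*n2 - U_X = 48 - 13 = 35.
Step 4: Ties are present, so use the tie-corrected normal approximation (with continuity correction) for the p-value.
Step 5: p-value = 0.174295; compare to alpha = 0.05. fail to reject H0.

U_X = 13, p = 0.174295, fail to reject H0 at alpha = 0.05.


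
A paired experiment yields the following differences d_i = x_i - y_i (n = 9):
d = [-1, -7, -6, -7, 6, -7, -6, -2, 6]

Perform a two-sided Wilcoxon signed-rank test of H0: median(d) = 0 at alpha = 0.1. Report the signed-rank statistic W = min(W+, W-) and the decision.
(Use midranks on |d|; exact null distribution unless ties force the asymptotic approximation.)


Step 1: Drop any zero differences (none here) and take |d_i|.
|d| = [1, 7, 6, 7, 6, 7, 6, 2, 6]
Step 2: Midrank |d_i| (ties get averaged ranks).
ranks: |1|->1, |7|->8, |6|->4.5, |7|->8, |6|->4.5, |7|->8, |6|->4.5, |2|->2, |6|->4.5
Step 3: Attach original signs; sum ranks with positive sign and with negative sign.
W+ = 4.5 + 4.5 = 9
W- = 1 + 8 + 4.5 + 8 + 8 + 4.5 + 2 = 36
(Check: W+ + W- = 45 should equal n(n+1)/2 = 45.)
Step 4: Test statistic W = min(W+, W-) = 9.
Step 5: Ties in |d|, so use the tie-corrected normal approximation.
        E[W] = n(n+1)/4 = 9*10/4 = 22.5.
        Tie groups: |d|=6 (t=4), |d|=7 (t=3); sum(t^3 - t) = 84.
        Var[W] = n(n+1)(2n+1)/24 - sum(t^3-t)/48 = 1710/24 - 84/48 = 69.5.
        z = (W - E[W]) / sqrt(Var[W]) = (9 - 22.5) / 8.3367 = -1.6194.
        Two-sided p = 2*Phi(z) = 0.105371.
Step 6: alpha = 0.1. fail to reject H0.

W+ = 9, W- = 36, W = min = 9, p = 0.105371, fail to reject H0.


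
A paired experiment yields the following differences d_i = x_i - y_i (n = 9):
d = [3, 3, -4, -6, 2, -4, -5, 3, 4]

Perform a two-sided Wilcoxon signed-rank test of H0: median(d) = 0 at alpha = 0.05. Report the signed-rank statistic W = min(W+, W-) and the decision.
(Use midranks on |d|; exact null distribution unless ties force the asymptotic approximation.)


Step 1: Drop any zero differences (none here) and take |d_i|.
|d| = [3, 3, 4, 6, 2, 4, 5, 3, 4]
Step 2: Midrank |d_i| (ties get averaged ranks).
ranks: |3|->3, |3|->3, |4|->6, |6|->9, |2|->1, |4|->6, |5|->8, |3|->3, |4|->6
Step 3: Attach original signs; sum ranks with positive sign and with negative sign.
W+ = 3 + 3 + 1 + 3 + 6 = 16
W- = 6 + 9 + 6 + 8 = 29
(Check: W+ + W- = 45 should equal n(n+1)/2 = 45.)
Step 4: Test statistic W = min(W+, W-) = 16.
Step 5: Ties in |d|, so use the tie-corrected normal approximation.
        E[W] = n(n+1)/4 = 9*10/4 = 22.5.
        Tie groups: |d|=3 (t=3), |d|=4 (t=3); sum(t^3 - t) = 48.
        Var[W] = n(n+1)(2n+1)/24 - sum(t^3-t)/48 = 1710/24 - 48/48 = 70.25.
        z = (W - E[W]) / sqrt(Var[W]) = (16 - 22.5) / 8.3815 = -0.7755.
        Two-sided p = 2*Phi(z) = 0.438035.
Step 6: alpha = 0.05. fail to reject H0.

W+ = 16, W- = 29, W = min = 16, p = 0.438035, fail to reject H0.


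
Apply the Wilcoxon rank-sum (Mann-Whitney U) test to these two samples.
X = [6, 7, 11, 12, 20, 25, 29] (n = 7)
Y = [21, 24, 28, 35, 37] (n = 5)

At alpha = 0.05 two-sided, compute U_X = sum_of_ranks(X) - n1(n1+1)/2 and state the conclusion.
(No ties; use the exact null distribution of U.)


Step 1: Combine and sort all 12 observations; assign midranks.
sorted (value, group): (6,X), (7,X), (11,X), (12,X), (20,X), (21,Y), (24,Y), (25,X), (28,Y), (29,X), (35,Y), (37,Y)
ranks: 6->1, 7->2, 11->3, 12->4, 20->5, 21->6, 24->7, 25->8, 28->9, 29->10, 35->11, 37->12
Step 2: Rank sum for X: R1 = 1 + 2 + 3 + 4 + 5 + 8 + 10 = 33.
Step 3: U_X = R1 - n1(n1+1)/2 = 33 - 7*8/2 = 33 - 28 = 5.
       U_Y = n1*n2 - U_X = 35 - 5 = 30.
Step 4: No ties, so the exact null distribution of U (based on enumerating the C(12,7) = 792 equally likely rank assignments) gives the two-sided p-value.
Step 5: p-value = 0.047980; compare to alpha = 0.05. reject H0.

U_X = 5, p = 0.047980, reject H0 at alpha = 0.05.


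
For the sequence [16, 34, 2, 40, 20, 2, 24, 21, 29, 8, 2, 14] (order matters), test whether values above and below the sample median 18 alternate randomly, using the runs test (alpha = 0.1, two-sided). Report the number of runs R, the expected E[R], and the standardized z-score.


Step 1: Compute median = 18; label A = above, B = below.
Labels in order: BABAABAAABBB  (n_A = 6, n_B = 6)
Step 2: Count runs R = 7.
Step 3: Under H0 (random ordering), E[R] = 2*n_A*n_B/(n_A+n_B) + 1 = 2*6*6/12 + 1 = 7.0000.
        Var[R] = 2*n_A*n_B*(2*n_A*n_B - n_A - n_B) / ((n_A+n_B)^2 * (n_A+n_B-1)) = 4320/1584 = 2.7273.
        SD[R] = 1.6514.
Step 4: R = E[R], so z = 0 with no continuity correction.
Step 5: Two-sided p-value via normal approximation = 2*(1 - Phi(|z|)) = 1.000000.
Step 6: alpha = 0.1. fail to reject H0.

R = 7, z = 0.0000, p = 1.000000, fail to reject H0.


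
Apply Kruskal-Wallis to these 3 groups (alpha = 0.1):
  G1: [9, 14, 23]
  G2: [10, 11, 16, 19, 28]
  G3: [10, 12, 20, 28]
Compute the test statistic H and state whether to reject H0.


Step 1: Combine all N = 12 observations and assign midranks.
sorted (value, group, rank): (9,G1,1), (10,G2,2.5), (10,G3,2.5), (11,G2,4), (12,G3,5), (14,G1,6), (16,G2,7), (19,G2,8), (20,G3,9), (23,G1,10), (28,G2,11.5), (28,G3,11.5)
Step 2: Sum ranks within each group.
R_1 = 17 (n_1 = 3)
R_2 = 33 (n_2 = 5)
R_3 = 28 (n_3 = 4)
Step 3: H = 12/(N(N+1)) * sum(R_i^2/n_i) - 3(N+1)
     = 12/(12*13) * (17^2/3 + 33^2/5 + 28^2/4) - 3*13
     = 0.076923 * 510.133 - 39
     = 0.241026.
Step 4: Ties present; correction factor C = 1 - 12/(12^3 - 12) = 0.993007. Corrected H = 0.241026 / 0.993007 = 0.242723.
Step 5: Under H0, H ~ chi^2(2); p-value = 0.885714.
Step 6: alpha = 0.1. fail to reject H0.

H = 0.2427, df = 2, p = 0.885714, fail to reject H0.


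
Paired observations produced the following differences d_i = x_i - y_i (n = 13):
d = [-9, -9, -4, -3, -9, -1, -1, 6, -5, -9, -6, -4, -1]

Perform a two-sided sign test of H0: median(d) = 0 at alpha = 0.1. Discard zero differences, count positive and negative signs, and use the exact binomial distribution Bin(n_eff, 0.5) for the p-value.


Step 1: Discard zero differences. Original n = 13; n_eff = number of nonzero differences = 13.
Nonzero differences (with sign): -9, -9, -4, -3, -9, -1, -1, +6, -5, -9, -6, -4, -1
Step 2: Count signs: positive = 1, negative = 12.
Step 3: Under H0: P(positive) = 0.5, so the number of positives S ~ Bin(13, 0.5).
Step 4: Two-sided exact p-value = sum of Bin(13,0.5) probabilities at or below the observed probability = 0.003418.
Step 5: alpha = 0.1. reject H0.

n_eff = 13, pos = 1, neg = 12, p = 0.003418, reject H0.


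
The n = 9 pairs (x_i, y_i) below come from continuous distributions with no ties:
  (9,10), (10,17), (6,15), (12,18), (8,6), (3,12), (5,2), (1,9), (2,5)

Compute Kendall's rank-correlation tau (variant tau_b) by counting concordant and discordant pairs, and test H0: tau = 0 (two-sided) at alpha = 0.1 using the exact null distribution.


Step 1: Enumerate the 36 unordered pairs (i,j) with i<j and classify each by sign(x_j-x_i) * sign(y_j-y_i).
  (1,2):dx=+1,dy=+7->C; (1,3):dx=-3,dy=+5->D; (1,4):dx=+3,dy=+8->C; (1,5):dx=-1,dy=-4->C
  (1,6):dx=-6,dy=+2->D; (1,7):dx=-4,dy=-8->C; (1,8):dx=-8,dy=-1->C; (1,9):dx=-7,dy=-5->C
  (2,3):dx=-4,dy=-2->C; (2,4):dx=+2,dy=+1->C; (2,5):dx=-2,dy=-11->C; (2,6):dx=-7,dy=-5->C
  (2,7):dx=-5,dy=-15->C; (2,8):dx=-9,dy=-8->C; (2,9):dx=-8,dy=-12->C; (3,4):dx=+6,dy=+3->C
  (3,5):dx=+2,dy=-9->D; (3,6):dx=-3,dy=-3->C; (3,7):dx=-1,dy=-13->C; (3,8):dx=-5,dy=-6->C
  (3,9):dx=-4,dy=-10->C; (4,5):dx=-4,dy=-12->C; (4,6):dx=-9,dy=-6->C; (4,7):dx=-7,dy=-16->C
  (4,8):dx=-11,dy=-9->C; (4,9):dx=-10,dy=-13->C; (5,6):dx=-5,dy=+6->D; (5,7):dx=-3,dy=-4->C
  (5,8):dx=-7,dy=+3->D; (5,9):dx=-6,dy=-1->C; (6,7):dx=+2,dy=-10->D; (6,8):dx=-2,dy=-3->C
  (6,9):dx=-1,dy=-7->C; (7,8):dx=-4,dy=+7->D; (7,9):dx=-3,dy=+3->D; (8,9):dx=+1,dy=-4->D
Step 2: C = 27, D = 9, total pairs = 36.
Step 3: tau = (C - D)/(n(n-1)/2) = (27 - 9)/36 = 0.500000.
Step 4: Exact two-sided p-value (enumerate n! = 362880 permutations of y under H0): p = 0.075176.
Step 5: alpha = 0.1. reject H0.

tau_b = 0.5000 (C=27, D=9), p = 0.075176, reject H0.


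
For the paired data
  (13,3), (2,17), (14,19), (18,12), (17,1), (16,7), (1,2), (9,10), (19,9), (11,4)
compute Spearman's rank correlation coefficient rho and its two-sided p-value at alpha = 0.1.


Step 1: Rank x and y separately (midranks; no ties here).
rank(x): 13->5, 2->2, 14->6, 18->9, 17->8, 16->7, 1->1, 9->3, 19->10, 11->4
rank(y): 3->3, 17->9, 19->10, 12->8, 1->1, 7->5, 2->2, 10->7, 9->6, 4->4
Step 2: d_i = R_x(i) - R_y(i); compute d_i^2.
  (5-3)^2=4, (2-9)^2=49, (6-10)^2=16, (9-8)^2=1, (8-1)^2=49, (7-5)^2=4, (1-2)^2=1, (3-7)^2=16, (10-6)^2=16, (4-4)^2=0
sum(d^2) = 156.
Step 3: rho = 1 - 6*156 / (10*(10^2 - 1)) = 1 - 936/990 = 0.054545.
Step 4: Under H0, t = rho * sqrt((n-2)/(1-rho^2)) = 0.1545 ~ t(8).
Step 5: Two-sided p-value from the t-distribution with 8 df = 0.881036.
Step 6: alpha = 0.1. fail to reject H0.

rho = 0.0545, p = 0.881036, fail to reject H0 at alpha = 0.1.


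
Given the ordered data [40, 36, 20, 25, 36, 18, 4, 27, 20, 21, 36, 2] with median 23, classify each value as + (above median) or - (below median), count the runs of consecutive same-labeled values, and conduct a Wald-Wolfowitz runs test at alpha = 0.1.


Step 1: Compute median = 23; label A = above, B = below.
Labels in order: AABAABBABBAB  (n_A = 6, n_B = 6)
Step 2: Count runs R = 8.
Step 3: Under H0 (random ordering), E[R] = 2*n_A*n_B/(n_A+n_B) + 1 = 2*6*6/12 + 1 = 7.0000.
        Var[R] = 2*n_A*n_B*(2*n_A*n_B - n_A - n_B) / ((n_A+n_B)^2 * (n_A+n_B-1)) = 4320/1584 = 2.7273.
        SD[R] = 1.6514.
Step 4: Continuity-corrected z = (R - 0.5 - E[R]) / SD[R] = (8 - 0.5 - 7.0000) / 1.6514 = 0.3028.
Step 5: Two-sided p-value via normal approximation = 2*(1 - Phi(|z|)) = 0.762069.
Step 6: alpha = 0.1. fail to reject H0.

R = 8, z = 0.3028, p = 0.762069, fail to reject H0.


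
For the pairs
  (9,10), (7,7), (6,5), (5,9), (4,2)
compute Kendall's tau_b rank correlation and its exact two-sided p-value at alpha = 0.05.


Step 1: Enumerate the 10 unordered pairs (i,j) with i<j and classify each by sign(x_j-x_i) * sign(y_j-y_i).
  (1,2):dx=-2,dy=-3->C; (1,3):dx=-3,dy=-5->C; (1,4):dx=-4,dy=-1->C; (1,5):dx=-5,dy=-8->C
  (2,3):dx=-1,dy=-2->C; (2,4):dx=-2,dy=+2->D; (2,5):dx=-3,dy=-5->C; (3,4):dx=-1,dy=+4->D
  (3,5):dx=-2,dy=-3->C; (4,5):dx=-1,dy=-7->C
Step 2: C = 8, D = 2, total pairs = 10.
Step 3: tau = (C - D)/(n(n-1)/2) = (8 - 2)/10 = 0.600000.
Step 4: Exact two-sided p-value (enumerate n! = 120 permutations of y under H0): p = 0.233333.
Step 5: alpha = 0.05. fail to reject H0.

tau_b = 0.6000 (C=8, D=2), p = 0.233333, fail to reject H0.


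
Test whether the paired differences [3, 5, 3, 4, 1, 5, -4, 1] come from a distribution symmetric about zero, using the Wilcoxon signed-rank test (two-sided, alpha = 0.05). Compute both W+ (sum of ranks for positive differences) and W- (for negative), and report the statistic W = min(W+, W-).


Step 1: Drop any zero differences (none here) and take |d_i|.
|d| = [3, 5, 3, 4, 1, 5, 4, 1]
Step 2: Midrank |d_i| (ties get averaged ranks).
ranks: |3|->3.5, |5|->7.5, |3|->3.5, |4|->5.5, |1|->1.5, |5|->7.5, |4|->5.5, |1|->1.5
Step 3: Attach original signs; sum ranks with positive sign and with negative sign.
W+ = 3.5 + 7.5 + 3.5 + 5.5 + 1.5 + 7.5 + 1.5 = 30.5
W- = 5.5 = 5.5
(Check: W+ + W- = 36 should equal n(n+1)/2 = 36.)
Step 4: Test statistic W = min(W+, W-) = 5.5.
Step 5: Ties in |d|, so use the tie-corrected normal approximation.
        E[W] = n(n+1)/4 = 8*9/4 = 18.
        Tie groups: |d|=1 (t=2), |d|=3 (t=2), |d|=4 (t=2), |d|=5 (t=2); sum(t^3 - t) = 24.
        Var[W] = n(n+1)(2n+1)/24 - sum(t^3-t)/48 = 1224/24 - 24/48 = 50.5.
        z = (W - E[W]) / sqrt(Var[W]) = (5.5 - 18) / 7.1063 = -1.7590.
        Two-sided p = 2*Phi(z) = 0.078579.
Step 6: alpha = 0.05. fail to reject H0.

W+ = 30.5, W- = 5.5, W = min = 5.5, p = 0.078579, fail to reject H0.


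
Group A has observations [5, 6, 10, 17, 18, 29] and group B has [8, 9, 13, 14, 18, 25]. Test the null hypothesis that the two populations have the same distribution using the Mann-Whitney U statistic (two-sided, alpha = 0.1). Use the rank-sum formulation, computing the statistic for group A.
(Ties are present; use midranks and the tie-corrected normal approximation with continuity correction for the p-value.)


Step 1: Combine and sort all 12 observations; assign midranks.
sorted (value, group): (5,X), (6,X), (8,Y), (9,Y), (10,X), (13,Y), (14,Y), (17,X), (18,X), (18,Y), (25,Y), (29,X)
ranks: 5->1, 6->2, 8->3, 9->4, 10->5, 13->6, 14->7, 17->8, 18->9.5, 18->9.5, 25->11, 29->12
Step 2: Rank sum for X: R1 = 1 + 2 + 5 + 8 + 9.5 + 12 = 37.5.
Step 3: U_X = R1 - n1(n1+1)/2 = 37.5 - 6*7/2 = 37.5 - 21 = 16.5.
       U_Y = n1*n2 - U_X = 36 - 16.5 = 19.5.
Step 4: Ties are present, so use the tie-corrected normal approximation (with continuity correction) for the p-value.
Step 5: p-value = 0.872559; compare to alpha = 0.1. fail to reject H0.

U_X = 16.5, p = 0.872559, fail to reject H0 at alpha = 0.1.


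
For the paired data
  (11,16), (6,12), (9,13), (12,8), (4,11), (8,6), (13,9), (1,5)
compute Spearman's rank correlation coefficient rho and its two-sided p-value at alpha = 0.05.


Step 1: Rank x and y separately (midranks; no ties here).
rank(x): 11->6, 6->3, 9->5, 12->7, 4->2, 8->4, 13->8, 1->1
rank(y): 16->8, 12->6, 13->7, 8->3, 11->5, 6->2, 9->4, 5->1
Step 2: d_i = R_x(i) - R_y(i); compute d_i^2.
  (6-8)^2=4, (3-6)^2=9, (5-7)^2=4, (7-3)^2=16, (2-5)^2=9, (4-2)^2=4, (8-4)^2=16, (1-1)^2=0
sum(d^2) = 62.
Step 3: rho = 1 - 6*62 / (8*(8^2 - 1)) = 1 - 372/504 = 0.261905.
Step 4: Under H0, t = rho * sqrt((n-2)/(1-rho^2)) = 0.6647 ~ t(6).
Step 5: Two-sided p-value from the t-distribution with 6 df = 0.530923.
Step 6: alpha = 0.05. fail to reject H0.

rho = 0.2619, p = 0.530923, fail to reject H0 at alpha = 0.05.
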